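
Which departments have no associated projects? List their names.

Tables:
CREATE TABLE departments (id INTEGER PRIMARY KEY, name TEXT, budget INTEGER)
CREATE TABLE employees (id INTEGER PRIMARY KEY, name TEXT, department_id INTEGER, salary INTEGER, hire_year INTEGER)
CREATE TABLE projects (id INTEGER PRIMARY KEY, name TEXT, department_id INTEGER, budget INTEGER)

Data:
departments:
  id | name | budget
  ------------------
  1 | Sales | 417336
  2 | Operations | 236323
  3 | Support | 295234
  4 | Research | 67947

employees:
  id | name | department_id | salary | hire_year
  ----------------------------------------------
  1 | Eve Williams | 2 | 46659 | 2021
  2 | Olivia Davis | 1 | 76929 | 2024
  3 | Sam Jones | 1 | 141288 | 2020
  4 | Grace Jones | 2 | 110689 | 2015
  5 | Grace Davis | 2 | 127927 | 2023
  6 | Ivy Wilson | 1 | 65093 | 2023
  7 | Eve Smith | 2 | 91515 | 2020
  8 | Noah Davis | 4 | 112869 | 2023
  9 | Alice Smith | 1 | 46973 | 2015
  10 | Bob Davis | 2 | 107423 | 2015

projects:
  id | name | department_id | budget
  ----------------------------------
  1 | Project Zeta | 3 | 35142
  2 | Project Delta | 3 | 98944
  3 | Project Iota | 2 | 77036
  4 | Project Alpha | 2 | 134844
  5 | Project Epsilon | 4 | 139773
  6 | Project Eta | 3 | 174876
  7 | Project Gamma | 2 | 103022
SELECT p.name FROM departments p LEFT JOIN projects c ON c.department_id = p.id WHERE c.id IS NULL

Execution result:
Sales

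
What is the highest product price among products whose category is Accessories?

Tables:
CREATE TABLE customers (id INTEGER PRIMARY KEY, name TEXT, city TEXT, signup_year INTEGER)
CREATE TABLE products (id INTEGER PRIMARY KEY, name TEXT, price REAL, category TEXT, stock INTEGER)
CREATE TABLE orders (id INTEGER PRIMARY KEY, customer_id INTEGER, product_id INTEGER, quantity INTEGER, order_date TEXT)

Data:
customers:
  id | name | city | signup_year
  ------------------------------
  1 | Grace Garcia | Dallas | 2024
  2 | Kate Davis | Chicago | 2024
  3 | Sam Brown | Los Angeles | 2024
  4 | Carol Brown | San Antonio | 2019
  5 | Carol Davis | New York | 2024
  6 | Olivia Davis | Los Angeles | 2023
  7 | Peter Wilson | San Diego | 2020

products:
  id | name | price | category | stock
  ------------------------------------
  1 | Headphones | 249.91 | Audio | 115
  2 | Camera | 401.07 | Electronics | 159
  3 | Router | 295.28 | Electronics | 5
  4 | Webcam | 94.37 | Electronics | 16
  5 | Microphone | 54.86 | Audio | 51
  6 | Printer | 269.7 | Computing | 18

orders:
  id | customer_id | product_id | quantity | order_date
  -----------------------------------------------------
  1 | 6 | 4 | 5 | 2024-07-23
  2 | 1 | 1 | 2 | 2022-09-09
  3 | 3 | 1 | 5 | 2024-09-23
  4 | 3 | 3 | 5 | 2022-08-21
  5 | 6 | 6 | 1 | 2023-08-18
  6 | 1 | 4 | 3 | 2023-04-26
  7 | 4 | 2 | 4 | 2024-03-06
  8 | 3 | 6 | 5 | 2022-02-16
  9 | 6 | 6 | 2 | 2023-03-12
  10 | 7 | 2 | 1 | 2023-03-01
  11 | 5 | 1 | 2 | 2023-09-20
SELECT MAX(price) FROM products WHERE category = 'Accessories'

Execution result:
NULL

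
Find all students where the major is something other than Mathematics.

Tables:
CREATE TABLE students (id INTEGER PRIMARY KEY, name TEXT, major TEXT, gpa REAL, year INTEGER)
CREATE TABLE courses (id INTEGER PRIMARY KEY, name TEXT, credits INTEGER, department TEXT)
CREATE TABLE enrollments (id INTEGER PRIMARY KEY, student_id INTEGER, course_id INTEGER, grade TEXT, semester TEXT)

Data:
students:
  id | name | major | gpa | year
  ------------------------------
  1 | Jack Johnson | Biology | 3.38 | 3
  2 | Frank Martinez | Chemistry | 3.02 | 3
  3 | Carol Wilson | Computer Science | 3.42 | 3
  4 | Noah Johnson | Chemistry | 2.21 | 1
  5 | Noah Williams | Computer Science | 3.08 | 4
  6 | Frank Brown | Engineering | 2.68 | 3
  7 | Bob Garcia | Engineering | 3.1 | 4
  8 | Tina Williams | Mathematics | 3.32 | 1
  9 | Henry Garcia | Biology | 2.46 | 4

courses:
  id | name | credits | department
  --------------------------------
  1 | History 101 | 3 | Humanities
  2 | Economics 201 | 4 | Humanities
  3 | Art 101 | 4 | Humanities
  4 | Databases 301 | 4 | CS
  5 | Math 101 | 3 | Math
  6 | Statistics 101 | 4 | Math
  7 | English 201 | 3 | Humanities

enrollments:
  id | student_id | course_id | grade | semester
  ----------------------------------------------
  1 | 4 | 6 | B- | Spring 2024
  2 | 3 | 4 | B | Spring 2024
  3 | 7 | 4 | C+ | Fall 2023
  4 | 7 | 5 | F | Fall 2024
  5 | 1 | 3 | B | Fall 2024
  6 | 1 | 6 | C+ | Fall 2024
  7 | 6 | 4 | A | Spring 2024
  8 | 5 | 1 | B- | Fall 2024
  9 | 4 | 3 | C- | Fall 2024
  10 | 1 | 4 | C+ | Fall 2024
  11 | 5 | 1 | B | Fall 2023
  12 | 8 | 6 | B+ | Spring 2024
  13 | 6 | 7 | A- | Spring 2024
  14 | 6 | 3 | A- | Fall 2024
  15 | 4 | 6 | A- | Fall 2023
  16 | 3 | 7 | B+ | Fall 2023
SELECT name, major FROM students WHERE major <> 'Mathematics'

Execution result:
name | major
Jack Johnson | Biology
Frank Martinez | Chemistry
Carol Wilson | Computer Science
Noah Johnson | Chemistry
Noah Williams | Computer Science
Frank Brown | Engineering
Bob Garcia | Engineering
Henry Garcia | Biology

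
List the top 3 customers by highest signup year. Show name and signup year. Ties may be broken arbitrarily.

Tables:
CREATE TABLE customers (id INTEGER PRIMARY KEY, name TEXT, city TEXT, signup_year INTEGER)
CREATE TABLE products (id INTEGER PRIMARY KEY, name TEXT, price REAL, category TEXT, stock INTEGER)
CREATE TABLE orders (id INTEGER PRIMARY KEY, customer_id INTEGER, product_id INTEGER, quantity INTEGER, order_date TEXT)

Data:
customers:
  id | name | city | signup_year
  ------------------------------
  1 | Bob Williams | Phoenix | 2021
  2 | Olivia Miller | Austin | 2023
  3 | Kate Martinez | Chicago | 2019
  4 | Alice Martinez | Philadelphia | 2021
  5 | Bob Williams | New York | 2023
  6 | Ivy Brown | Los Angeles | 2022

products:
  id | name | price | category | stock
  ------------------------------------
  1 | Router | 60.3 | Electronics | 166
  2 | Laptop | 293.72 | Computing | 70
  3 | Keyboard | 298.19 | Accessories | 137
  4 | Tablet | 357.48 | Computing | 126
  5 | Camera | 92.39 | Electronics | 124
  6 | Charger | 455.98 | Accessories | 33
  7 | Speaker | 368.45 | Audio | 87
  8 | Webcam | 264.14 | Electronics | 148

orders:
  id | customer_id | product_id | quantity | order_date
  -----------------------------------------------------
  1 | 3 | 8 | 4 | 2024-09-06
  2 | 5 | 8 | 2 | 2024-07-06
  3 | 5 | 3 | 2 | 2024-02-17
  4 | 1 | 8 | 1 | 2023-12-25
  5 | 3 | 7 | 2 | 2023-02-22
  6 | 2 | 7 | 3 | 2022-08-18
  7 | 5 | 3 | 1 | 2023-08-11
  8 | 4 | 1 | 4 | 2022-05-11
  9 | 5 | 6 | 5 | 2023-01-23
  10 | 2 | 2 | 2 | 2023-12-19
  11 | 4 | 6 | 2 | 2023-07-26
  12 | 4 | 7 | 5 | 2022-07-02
SELECT name, signup_year FROM customers ORDER BY signup_year DESC LIMIT 3

Execution result:
name | signup_year
Olivia Miller | 2023
Bob Williams | 2023
Ivy Brown | 2022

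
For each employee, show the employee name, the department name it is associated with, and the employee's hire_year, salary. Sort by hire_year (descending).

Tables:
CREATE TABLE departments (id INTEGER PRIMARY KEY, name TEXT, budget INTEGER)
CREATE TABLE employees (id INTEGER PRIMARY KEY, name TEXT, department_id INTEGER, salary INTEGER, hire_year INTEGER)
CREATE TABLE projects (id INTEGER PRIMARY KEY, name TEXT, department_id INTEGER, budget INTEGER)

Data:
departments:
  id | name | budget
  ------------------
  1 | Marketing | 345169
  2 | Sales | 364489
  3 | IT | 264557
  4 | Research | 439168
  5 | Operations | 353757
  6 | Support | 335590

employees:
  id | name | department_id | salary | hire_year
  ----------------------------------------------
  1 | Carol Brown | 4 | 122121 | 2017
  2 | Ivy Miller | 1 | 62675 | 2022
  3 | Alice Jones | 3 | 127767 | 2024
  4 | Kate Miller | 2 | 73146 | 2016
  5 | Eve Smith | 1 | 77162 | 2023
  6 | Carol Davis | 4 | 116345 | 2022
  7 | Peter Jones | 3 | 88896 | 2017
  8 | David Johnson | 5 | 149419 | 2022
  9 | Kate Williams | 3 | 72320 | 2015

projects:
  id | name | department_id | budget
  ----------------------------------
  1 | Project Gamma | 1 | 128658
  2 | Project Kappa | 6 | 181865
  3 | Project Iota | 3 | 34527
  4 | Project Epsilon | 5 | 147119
SELECT c.name, p.name AS department, c.hire_year, c.salary FROM employees c JOIN departments p ON c.department_id = p.id ORDER BY c.hire_year DESC

Execution result:
name | department | hire_year | salary
Alice Jones | IT | 2024 | 127767
Eve Smith | Marketing | 2023 | 77162
Ivy Miller | Marketing | 2022 | 62675
Carol Davis | Research | 2022 | 116345
David Johnson | Operations | 2022 | 149419
Carol Brown | Research | 2017 | 122121
Peter Jones | IT | 2017 | 88896
Kate Miller | Sales | 2016 | 73146
Kate Williams | IT | 2015 | 72320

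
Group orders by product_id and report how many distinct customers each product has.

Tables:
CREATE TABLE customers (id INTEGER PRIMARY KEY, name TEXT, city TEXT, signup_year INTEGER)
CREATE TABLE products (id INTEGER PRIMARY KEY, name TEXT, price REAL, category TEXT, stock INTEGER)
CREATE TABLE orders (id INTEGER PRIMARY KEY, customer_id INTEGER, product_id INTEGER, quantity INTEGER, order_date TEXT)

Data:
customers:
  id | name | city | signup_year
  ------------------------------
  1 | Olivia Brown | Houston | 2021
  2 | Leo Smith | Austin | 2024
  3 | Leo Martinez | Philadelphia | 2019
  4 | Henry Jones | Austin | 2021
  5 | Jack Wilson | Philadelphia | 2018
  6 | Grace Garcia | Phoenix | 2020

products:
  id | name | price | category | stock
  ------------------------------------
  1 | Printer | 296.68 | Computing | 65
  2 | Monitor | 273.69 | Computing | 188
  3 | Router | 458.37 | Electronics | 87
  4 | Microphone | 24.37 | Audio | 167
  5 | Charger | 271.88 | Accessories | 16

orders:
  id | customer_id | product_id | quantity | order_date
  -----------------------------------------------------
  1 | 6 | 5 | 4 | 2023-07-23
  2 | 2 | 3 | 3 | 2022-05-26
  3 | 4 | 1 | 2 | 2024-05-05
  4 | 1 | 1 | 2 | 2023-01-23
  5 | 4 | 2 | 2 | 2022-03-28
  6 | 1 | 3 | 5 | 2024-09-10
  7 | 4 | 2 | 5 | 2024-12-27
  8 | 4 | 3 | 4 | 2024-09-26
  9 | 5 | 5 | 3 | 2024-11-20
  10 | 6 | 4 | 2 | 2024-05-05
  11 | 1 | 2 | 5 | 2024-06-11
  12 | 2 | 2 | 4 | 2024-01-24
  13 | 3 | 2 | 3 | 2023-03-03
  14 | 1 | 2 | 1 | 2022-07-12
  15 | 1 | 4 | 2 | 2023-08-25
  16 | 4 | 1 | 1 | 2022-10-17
SELECT product_id, COUNT(DISTINCT customer_id) AS distinct_customer_count FROM orders GROUP BY product_id

Execution result:
product_id | distinct_customer_count
1 | 2
2 | 4
3 | 3
4 | 2
5 | 2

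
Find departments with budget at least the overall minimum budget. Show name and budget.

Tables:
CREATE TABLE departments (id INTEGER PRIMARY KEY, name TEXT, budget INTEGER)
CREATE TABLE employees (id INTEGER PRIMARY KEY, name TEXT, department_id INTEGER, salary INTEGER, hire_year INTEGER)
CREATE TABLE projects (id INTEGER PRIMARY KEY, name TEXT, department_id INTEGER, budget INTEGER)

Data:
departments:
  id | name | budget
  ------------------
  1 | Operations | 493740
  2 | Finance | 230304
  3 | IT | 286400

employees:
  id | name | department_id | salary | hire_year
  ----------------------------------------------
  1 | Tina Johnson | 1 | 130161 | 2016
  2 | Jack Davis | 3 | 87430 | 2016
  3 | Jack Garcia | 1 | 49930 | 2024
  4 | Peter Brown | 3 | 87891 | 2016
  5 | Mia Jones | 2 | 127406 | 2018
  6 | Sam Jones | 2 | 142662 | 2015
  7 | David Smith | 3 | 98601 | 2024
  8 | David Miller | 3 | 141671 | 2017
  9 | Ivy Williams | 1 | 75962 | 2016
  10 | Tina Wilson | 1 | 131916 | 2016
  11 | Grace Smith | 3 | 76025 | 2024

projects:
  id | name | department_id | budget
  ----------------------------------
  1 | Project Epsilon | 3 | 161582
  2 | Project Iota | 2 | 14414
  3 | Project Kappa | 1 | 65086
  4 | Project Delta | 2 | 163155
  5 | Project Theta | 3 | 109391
SELECT name, budget FROM departments WHERE budget >= (SELECT MIN(budget) FROM departments)

Execution result:
name | budget
Operations | 493740
Finance | 230304
IT | 286400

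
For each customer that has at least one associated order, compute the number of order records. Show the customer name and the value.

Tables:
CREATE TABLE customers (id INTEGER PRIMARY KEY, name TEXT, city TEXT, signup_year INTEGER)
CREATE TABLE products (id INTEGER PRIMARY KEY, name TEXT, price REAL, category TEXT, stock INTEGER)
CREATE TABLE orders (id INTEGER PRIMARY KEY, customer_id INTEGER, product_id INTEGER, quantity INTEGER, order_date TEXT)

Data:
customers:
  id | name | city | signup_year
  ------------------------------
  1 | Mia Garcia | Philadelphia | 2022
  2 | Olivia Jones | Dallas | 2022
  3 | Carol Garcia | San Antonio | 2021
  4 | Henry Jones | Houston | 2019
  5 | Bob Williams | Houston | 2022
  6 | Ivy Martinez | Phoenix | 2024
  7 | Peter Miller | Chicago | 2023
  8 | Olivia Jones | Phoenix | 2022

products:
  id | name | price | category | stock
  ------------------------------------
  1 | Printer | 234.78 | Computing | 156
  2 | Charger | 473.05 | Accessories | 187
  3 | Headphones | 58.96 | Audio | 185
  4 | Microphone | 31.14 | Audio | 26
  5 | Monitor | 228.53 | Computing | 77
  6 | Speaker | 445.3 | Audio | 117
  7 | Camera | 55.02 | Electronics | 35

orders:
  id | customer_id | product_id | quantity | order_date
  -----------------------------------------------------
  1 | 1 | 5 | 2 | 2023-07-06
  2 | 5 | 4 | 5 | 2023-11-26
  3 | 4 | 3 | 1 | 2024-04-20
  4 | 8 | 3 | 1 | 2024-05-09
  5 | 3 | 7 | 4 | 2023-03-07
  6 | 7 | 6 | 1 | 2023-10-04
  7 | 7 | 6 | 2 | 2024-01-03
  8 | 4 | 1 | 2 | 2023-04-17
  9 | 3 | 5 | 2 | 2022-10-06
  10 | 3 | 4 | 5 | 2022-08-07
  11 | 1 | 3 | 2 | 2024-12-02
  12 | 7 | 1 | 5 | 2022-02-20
SELECT p.name, COUNT(*) AS n FROM orders c JOIN customers p ON c.customer_id = p.id GROUP BY p.id, p.name

Execution result:
name | n
Mia Garcia | 2
Carol Garcia | 3
Henry Jones | 2
Bob Williams | 1
Peter Miller | 3
Olivia Jones | 1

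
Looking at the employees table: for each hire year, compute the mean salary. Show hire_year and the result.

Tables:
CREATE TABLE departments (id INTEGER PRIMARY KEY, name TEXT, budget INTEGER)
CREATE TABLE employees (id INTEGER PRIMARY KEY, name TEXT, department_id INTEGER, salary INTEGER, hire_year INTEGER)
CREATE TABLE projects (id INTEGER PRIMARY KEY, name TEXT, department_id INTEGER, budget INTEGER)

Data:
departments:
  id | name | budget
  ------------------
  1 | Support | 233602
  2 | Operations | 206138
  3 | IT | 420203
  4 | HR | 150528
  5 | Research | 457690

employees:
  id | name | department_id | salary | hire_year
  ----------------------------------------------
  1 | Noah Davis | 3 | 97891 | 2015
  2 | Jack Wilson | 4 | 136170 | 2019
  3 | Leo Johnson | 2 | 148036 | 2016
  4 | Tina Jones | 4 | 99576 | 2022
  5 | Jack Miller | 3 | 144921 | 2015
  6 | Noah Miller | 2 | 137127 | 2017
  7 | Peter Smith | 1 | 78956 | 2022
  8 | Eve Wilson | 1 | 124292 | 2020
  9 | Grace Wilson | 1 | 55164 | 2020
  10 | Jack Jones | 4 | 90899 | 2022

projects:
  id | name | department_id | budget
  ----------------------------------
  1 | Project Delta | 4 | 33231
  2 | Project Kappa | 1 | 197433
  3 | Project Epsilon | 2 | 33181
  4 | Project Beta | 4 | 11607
SELECT hire_year, AVG(salary) AS avg_salary FROM employees GROUP BY hire_year

Execution result:
hire_year | avg_salary
2015 | 121406.00
2016 | 148036.00
2017 | 137127.00
2019 | 136170.00
2020 | 89728.00
2022 | 89810.33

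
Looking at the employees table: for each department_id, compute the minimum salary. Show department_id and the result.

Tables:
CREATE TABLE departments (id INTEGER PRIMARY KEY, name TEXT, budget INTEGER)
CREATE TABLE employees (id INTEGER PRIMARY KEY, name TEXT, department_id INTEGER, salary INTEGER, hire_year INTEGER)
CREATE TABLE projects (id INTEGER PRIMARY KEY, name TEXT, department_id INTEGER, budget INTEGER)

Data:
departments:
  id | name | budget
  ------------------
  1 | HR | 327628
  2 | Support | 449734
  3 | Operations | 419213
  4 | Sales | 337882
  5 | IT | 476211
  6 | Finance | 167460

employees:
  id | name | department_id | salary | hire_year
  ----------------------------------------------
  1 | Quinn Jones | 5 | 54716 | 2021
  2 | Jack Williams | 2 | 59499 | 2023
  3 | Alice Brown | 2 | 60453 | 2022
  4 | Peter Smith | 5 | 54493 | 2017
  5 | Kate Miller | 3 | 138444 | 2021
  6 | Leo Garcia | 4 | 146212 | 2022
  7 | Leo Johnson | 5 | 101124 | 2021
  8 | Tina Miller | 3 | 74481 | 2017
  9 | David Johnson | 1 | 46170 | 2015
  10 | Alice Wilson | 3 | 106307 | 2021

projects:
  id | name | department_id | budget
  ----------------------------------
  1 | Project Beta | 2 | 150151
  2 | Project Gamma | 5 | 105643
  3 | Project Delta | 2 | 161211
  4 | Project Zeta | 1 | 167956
SELECT department_id, MIN(salary) AS min_salary FROM employees GROUP BY department_id

Execution result:
department_id | min_salary
1 | 46170
2 | 59499
3 | 74481
4 | 146212
5 | 54493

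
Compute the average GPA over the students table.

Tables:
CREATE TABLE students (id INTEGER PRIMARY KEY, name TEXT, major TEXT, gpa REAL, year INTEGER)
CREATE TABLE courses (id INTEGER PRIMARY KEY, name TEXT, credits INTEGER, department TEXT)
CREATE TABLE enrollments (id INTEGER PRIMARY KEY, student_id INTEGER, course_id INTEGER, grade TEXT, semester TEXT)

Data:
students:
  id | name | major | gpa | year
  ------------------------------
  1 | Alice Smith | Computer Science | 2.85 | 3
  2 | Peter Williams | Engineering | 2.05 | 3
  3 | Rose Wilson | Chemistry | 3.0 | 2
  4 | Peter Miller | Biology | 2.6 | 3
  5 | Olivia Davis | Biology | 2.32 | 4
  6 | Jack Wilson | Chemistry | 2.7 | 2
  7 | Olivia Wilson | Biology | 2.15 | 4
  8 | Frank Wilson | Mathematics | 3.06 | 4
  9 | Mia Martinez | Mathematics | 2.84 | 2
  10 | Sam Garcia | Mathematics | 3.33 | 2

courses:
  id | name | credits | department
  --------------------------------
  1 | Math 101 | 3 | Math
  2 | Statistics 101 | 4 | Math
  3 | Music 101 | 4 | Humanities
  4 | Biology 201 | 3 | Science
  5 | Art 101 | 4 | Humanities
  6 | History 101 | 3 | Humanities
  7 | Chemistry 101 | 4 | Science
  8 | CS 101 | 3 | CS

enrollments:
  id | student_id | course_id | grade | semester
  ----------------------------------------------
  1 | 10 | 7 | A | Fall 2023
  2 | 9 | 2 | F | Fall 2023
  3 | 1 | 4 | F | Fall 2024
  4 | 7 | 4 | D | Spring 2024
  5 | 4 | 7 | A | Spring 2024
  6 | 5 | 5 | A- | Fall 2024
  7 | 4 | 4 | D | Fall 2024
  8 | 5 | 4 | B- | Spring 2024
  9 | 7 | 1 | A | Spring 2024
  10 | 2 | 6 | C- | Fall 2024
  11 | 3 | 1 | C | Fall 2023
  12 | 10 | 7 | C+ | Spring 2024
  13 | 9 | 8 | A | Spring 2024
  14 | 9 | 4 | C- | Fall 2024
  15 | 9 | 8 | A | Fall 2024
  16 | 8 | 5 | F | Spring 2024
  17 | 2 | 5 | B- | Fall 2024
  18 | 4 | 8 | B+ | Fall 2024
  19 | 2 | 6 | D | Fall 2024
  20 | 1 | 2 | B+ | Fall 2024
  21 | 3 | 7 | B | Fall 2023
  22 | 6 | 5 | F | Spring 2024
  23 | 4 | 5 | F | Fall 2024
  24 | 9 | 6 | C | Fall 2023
SELECT AVG(gpa) FROM students

Execution result:
2.69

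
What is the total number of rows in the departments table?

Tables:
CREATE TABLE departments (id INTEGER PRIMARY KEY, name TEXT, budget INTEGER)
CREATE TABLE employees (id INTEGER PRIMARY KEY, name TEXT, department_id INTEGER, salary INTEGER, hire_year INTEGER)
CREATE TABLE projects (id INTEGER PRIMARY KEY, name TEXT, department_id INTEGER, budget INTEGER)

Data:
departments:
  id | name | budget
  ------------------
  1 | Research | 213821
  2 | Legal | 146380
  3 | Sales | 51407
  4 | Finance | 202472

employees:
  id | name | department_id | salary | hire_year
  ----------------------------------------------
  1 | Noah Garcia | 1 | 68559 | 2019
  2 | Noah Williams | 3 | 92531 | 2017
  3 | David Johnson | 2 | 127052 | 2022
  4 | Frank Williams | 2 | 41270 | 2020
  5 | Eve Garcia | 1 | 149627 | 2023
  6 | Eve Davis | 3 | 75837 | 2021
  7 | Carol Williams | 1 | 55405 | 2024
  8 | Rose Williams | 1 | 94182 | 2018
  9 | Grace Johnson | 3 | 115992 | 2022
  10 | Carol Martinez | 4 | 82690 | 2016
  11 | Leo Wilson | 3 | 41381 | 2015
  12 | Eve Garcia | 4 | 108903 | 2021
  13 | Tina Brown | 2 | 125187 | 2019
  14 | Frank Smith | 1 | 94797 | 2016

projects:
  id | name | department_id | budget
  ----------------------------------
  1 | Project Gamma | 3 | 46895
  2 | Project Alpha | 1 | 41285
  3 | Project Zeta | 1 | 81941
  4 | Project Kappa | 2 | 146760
SELECT COUNT(*) FROM departments

Execution result:
4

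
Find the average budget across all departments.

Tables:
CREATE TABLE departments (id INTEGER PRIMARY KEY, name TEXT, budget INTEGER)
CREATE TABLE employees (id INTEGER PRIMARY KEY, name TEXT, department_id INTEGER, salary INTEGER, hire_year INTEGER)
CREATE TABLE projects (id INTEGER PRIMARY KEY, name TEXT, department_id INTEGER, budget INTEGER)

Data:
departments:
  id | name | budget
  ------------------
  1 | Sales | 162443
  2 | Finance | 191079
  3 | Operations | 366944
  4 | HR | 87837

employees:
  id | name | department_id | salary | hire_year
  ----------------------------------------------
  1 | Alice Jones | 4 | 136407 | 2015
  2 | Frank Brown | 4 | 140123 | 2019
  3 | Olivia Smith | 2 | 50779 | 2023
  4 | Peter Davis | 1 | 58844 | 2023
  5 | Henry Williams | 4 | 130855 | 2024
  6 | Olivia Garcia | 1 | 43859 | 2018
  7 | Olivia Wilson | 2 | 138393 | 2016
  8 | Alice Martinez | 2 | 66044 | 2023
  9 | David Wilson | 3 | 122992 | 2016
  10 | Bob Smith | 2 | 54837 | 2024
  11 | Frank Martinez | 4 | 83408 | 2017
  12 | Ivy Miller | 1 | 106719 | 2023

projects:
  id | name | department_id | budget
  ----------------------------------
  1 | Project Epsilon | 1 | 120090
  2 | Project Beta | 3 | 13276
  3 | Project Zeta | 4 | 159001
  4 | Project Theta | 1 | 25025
SELECT AVG(budget) FROM departments

Execution result:
202075.75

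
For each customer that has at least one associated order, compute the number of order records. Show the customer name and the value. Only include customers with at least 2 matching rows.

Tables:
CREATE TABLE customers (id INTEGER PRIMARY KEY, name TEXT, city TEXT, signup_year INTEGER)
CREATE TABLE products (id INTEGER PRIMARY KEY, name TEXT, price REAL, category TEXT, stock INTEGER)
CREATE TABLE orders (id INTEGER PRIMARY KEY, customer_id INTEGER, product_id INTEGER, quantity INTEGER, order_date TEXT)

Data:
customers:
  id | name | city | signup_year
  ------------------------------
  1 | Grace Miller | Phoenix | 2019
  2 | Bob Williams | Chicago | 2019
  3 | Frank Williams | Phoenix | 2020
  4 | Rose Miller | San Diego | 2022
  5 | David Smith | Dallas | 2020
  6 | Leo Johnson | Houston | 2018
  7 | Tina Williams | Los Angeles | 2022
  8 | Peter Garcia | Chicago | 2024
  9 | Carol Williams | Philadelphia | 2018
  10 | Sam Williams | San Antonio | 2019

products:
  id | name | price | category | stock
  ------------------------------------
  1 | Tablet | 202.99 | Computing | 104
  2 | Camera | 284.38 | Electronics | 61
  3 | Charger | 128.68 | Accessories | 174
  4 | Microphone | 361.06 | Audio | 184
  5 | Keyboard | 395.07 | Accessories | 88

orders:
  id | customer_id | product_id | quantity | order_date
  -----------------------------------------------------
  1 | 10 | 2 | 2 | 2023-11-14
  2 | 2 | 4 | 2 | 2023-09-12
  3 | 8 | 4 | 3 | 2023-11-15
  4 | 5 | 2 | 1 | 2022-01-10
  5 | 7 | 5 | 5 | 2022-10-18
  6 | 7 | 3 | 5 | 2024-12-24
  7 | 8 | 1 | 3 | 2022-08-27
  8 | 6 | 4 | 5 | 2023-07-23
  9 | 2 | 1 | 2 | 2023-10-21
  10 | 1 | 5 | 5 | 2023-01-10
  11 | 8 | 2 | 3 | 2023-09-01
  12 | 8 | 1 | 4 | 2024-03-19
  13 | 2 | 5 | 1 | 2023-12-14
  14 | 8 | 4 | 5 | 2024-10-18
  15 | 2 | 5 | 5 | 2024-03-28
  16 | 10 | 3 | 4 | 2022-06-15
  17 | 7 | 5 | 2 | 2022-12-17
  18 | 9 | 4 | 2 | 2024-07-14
SELECT p.name, COUNT(*) AS n FROM orders c JOIN customers p ON c.customer_id = p.id GROUP BY p.id, p.name HAVING COUNT(*) >= 2

Execution result:
name | n
Bob Williams | 4
Tina Williams | 3
Peter Garcia | 5
Sam Williams | 2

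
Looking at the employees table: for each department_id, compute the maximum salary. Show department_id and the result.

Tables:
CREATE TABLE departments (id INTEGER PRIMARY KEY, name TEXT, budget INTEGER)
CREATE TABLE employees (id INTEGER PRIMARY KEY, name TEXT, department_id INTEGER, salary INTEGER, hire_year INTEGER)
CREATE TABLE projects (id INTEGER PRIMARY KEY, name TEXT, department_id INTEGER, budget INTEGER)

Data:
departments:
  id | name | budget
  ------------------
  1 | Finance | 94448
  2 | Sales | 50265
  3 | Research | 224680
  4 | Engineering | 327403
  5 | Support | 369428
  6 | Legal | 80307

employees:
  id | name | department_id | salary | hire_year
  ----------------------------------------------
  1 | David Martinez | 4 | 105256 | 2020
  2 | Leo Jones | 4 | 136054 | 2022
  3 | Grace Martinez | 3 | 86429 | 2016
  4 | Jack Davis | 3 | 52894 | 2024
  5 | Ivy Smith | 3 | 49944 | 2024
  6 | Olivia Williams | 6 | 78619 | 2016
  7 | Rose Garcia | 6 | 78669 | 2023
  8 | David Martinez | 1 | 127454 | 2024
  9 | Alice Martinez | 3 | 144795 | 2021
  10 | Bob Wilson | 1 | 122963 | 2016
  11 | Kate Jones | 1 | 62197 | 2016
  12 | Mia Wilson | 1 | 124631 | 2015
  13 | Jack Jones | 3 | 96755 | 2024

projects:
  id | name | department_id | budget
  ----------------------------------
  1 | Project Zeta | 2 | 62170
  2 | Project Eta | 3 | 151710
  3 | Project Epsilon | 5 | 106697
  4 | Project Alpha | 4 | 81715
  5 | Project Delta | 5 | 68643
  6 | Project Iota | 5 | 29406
SELECT department_id, MAX(salary) AS max_salary FROM employees GROUP BY department_id

Execution result:
department_id | max_salary
1 | 127454
3 | 144795
4 | 136054
6 | 78669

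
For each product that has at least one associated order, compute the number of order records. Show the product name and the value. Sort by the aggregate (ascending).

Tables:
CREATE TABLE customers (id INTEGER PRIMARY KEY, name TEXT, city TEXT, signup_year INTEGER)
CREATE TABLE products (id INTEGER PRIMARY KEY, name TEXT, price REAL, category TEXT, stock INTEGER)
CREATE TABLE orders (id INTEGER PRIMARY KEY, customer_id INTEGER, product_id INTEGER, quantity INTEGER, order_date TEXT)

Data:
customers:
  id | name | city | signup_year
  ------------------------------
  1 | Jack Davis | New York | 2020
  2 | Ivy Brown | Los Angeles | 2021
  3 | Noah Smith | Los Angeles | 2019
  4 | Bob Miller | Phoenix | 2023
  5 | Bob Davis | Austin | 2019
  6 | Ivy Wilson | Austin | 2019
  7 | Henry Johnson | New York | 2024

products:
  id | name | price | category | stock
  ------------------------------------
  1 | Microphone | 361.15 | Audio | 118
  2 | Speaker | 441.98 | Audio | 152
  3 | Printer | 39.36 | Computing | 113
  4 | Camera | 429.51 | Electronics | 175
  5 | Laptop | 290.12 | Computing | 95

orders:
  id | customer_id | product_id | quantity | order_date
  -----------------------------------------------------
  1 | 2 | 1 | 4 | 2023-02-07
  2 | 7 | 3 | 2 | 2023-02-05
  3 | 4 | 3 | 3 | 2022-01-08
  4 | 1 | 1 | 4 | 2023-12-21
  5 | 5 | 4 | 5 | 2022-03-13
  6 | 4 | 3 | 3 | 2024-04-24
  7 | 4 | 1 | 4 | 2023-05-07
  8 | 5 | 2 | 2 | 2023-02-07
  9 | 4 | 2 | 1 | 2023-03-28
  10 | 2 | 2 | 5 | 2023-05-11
SELECT p.name, COUNT(*) AS n FROM orders c JOIN products p ON c.product_id = p.id GROUP BY p.id, p.name ORDER BY n ASC

Execution result:
name | n
Camera | 1
Microphone | 3
Speaker | 3
Printer | 3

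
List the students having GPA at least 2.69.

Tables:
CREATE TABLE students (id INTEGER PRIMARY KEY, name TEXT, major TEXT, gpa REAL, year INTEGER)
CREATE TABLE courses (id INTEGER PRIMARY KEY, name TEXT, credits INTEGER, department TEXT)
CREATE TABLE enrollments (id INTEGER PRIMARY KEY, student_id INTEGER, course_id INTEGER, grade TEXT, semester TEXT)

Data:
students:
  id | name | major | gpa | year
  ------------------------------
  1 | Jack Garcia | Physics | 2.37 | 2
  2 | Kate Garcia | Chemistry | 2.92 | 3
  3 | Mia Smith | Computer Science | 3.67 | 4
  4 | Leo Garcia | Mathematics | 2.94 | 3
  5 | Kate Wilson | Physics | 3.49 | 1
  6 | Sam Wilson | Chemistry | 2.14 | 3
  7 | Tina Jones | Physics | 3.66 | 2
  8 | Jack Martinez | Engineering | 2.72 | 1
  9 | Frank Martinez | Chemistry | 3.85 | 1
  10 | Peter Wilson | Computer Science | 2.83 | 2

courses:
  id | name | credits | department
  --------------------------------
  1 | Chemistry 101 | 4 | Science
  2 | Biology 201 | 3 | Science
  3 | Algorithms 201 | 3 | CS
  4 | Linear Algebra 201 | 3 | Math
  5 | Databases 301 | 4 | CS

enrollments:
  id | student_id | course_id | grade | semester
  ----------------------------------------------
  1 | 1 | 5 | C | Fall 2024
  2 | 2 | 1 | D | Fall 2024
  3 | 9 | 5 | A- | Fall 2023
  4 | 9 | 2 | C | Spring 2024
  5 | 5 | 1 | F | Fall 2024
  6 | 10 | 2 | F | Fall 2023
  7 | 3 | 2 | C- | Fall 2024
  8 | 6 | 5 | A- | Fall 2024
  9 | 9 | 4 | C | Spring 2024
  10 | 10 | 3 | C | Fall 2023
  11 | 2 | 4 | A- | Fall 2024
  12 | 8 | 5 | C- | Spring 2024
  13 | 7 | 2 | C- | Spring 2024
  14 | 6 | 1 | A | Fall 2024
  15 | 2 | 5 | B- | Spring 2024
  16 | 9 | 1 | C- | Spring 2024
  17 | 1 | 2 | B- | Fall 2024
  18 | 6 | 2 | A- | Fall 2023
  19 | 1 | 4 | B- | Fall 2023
SELECT name, gpa FROM students WHERE gpa >= 2.69

Execution result:
name | gpa
Kate Garcia | 2.92
Mia Smith | 3.67
Leo Garcia | 2.94
Kate Wilson | 3.49
Tina Jones | 3.66
Jack Martinez | 2.72
Frank Martinez | 3.85
Peter Wilson | 2.83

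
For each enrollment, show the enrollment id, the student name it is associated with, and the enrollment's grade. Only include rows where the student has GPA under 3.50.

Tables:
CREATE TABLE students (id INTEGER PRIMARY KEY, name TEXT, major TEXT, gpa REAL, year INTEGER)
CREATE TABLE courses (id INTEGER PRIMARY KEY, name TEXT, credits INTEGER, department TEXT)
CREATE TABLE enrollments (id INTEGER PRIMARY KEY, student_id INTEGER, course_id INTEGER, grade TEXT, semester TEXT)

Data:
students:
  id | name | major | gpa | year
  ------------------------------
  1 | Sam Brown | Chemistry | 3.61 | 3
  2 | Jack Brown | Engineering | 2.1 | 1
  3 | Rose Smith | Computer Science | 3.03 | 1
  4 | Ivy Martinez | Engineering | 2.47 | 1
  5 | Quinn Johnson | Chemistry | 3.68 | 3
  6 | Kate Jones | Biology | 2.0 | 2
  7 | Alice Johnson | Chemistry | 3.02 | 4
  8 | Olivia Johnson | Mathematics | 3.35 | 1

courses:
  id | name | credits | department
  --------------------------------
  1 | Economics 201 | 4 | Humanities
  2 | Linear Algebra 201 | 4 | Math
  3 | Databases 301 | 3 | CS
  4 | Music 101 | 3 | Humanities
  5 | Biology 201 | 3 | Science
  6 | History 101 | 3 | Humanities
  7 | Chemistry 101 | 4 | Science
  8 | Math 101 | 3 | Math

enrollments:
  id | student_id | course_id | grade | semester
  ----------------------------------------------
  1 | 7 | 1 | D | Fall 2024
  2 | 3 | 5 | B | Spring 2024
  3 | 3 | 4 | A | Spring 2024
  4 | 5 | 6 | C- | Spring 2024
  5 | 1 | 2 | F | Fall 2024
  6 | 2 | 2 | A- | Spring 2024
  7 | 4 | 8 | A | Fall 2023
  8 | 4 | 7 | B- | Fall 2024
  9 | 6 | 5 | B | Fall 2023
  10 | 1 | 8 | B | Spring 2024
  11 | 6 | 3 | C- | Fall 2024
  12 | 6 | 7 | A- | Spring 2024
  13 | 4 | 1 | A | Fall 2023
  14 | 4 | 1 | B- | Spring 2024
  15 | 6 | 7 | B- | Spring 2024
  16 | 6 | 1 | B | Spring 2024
SELECT c.id, p.name AS student, c.grade FROM enrollments c JOIN students p ON c.student_id = p.id WHERE p.gpa < 3.5

Execution result:
id | student | grade
1 | Alice Johnson | D
2 | Rose Smith | B
3 | Rose Smith | A
6 | Jack Brown | A-
7 | Ivy Martinez | A
8 | Ivy Martinez | B-
9 | Kate Jones | B
11 | Kate Jones | C-
12 | Kate Jones | A-
13 | Ivy Martinez | A
14 | Ivy Martinez | B-
15 | Kate Jones | B-
16 | Kate Jones | B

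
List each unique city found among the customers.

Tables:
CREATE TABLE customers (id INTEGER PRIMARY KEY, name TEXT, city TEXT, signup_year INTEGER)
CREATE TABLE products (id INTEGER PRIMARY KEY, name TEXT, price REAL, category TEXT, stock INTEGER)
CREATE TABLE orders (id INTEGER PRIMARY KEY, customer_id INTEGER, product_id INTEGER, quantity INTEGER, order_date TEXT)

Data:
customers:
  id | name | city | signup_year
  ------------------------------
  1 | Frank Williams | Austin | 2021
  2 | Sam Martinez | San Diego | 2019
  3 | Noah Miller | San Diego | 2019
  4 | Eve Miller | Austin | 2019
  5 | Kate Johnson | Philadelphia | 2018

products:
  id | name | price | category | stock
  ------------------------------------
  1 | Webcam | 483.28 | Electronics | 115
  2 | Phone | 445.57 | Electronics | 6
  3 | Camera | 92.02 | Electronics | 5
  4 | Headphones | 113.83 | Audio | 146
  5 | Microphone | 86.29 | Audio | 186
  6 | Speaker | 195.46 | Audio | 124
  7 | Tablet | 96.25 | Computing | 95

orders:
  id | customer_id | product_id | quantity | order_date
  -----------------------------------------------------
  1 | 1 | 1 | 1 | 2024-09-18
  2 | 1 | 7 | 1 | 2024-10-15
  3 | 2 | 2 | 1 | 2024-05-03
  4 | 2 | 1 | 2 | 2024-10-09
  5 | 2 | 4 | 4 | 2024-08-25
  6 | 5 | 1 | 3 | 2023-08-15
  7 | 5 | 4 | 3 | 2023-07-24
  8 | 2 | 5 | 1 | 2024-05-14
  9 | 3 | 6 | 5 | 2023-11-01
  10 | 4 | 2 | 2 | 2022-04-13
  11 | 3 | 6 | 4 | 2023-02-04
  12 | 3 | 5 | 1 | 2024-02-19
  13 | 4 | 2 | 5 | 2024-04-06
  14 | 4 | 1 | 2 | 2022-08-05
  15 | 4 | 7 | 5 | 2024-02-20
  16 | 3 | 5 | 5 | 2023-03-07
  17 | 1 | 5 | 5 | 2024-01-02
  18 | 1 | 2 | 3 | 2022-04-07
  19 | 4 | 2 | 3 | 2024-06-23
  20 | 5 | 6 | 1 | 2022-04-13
SELECT DISTINCT city FROM customers

Execution result:
city
Austin
San Diego
Philadelphia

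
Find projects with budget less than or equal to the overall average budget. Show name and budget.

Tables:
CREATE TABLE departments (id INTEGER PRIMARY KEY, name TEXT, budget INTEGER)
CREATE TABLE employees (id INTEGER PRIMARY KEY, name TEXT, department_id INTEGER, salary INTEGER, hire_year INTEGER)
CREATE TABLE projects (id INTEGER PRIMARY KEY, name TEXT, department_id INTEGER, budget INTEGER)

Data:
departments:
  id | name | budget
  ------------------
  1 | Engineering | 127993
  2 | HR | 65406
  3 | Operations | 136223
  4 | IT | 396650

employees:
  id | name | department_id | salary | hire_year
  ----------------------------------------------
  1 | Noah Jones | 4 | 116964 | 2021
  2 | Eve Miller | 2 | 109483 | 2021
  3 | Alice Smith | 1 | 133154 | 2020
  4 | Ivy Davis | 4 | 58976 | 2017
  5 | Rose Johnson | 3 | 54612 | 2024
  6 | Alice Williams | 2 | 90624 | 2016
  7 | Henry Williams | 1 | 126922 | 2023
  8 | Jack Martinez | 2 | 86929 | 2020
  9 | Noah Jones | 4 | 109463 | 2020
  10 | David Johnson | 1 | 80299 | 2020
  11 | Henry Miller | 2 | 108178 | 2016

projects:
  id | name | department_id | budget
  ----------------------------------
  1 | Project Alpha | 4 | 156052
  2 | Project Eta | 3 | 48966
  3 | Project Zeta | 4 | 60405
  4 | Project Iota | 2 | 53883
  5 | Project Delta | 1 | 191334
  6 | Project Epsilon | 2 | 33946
SELECT name, budget FROM projects WHERE budget <= (SELECT AVG(budget) FROM projects)

Execution result:
name | budget
Project Eta | 48966
Project Zeta | 60405
Project Iota | 53883
Project Epsilon | 33946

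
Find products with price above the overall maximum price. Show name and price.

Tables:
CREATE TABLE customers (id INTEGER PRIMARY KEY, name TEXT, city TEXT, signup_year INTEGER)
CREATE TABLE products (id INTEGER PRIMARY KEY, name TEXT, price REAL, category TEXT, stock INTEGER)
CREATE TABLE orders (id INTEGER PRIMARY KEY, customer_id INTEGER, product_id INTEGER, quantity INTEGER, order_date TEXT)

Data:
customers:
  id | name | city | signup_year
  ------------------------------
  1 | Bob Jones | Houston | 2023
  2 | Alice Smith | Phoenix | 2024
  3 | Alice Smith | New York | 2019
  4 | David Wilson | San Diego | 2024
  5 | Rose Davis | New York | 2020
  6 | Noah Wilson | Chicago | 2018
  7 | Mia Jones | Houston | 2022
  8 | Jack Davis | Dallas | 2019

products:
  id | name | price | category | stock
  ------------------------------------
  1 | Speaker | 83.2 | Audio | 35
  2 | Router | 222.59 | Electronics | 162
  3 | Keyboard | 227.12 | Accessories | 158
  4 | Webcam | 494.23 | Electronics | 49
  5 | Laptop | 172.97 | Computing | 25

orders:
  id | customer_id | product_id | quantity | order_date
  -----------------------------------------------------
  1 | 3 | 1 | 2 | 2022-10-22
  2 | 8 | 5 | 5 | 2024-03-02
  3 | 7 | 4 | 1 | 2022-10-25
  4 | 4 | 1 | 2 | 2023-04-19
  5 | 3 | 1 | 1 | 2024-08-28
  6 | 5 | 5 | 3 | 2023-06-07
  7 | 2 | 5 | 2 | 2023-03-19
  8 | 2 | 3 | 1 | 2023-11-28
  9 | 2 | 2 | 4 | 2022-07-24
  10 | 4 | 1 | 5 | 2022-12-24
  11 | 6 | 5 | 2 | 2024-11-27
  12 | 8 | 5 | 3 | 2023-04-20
SELECT name, price FROM products WHERE price > (SELECT MAX(price) FROM products)

Execution result:
(no rows)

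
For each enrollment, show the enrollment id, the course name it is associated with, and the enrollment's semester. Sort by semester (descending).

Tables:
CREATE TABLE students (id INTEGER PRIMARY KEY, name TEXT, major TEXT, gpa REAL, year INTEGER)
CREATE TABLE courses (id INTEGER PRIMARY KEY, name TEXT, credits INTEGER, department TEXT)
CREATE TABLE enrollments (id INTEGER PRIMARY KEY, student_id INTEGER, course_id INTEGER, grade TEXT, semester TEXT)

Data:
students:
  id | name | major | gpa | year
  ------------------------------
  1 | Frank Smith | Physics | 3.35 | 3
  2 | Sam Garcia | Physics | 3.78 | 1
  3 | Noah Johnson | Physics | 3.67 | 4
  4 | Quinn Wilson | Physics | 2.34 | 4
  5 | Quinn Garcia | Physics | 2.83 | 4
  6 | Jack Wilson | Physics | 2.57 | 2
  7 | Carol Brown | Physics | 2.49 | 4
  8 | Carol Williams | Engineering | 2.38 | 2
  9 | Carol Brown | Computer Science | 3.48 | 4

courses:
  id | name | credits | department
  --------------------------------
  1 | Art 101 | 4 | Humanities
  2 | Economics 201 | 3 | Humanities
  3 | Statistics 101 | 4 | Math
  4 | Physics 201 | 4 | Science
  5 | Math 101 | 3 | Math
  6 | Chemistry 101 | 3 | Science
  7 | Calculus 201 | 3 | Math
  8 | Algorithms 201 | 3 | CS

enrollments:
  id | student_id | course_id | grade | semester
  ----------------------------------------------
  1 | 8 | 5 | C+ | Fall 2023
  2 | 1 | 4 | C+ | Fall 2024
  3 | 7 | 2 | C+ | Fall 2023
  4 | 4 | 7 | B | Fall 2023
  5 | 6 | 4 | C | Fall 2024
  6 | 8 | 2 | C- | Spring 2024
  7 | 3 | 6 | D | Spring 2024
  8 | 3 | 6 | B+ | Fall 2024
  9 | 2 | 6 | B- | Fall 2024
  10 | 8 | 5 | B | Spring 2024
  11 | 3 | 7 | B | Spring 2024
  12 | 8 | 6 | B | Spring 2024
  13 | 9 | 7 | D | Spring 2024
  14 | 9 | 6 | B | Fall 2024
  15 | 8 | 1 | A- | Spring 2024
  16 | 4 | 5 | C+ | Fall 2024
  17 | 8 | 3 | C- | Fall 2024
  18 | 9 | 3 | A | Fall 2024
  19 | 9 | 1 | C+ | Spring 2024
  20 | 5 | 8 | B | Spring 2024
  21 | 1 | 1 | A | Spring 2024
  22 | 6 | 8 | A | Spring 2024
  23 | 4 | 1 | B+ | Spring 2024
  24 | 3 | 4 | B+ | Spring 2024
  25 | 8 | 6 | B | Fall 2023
SELECT c.id, p.name AS course, c.semester FROM enrollments c JOIN courses p ON c.course_id = p.id ORDER BY c.semester DESC

Execution result:
id | course | semester
6 | Economics 201 | Spring 2024
7 | Chemistry 101 | Spring 2024
10 | Math 101 | Spring 2024
11 | Calculus 201 | Spring 2024
12 | Chemistry 101 | Spring 2024
13 | Calculus 201 | Spring 2024
15 | Art 101 | Spring 2024
19 | Art 101 | Spring 2024
20 | Algorithms 201 | Spring 2024
21 | Art 101 | Spring 2024
22 | Algorithms 201 | Spring 2024
23 | Art 101 | Spring 2024
24 | Physics 201 | Spring 2024
2 | Physics 201 | Fall 2024
5 | Physics 201 | Fall 2024
8 | Chemistry 101 | Fall 2024
9 | Chemistry 101 | Fall 2024
14 | Chemistry 101 | Fall 2024
16 | Math 101 | Fall 2024
17 | Statistics 101 | Fall 2024
18 | Statistics 101 | Fall 2024
1 | Math 101 | Fall 2023
3 | Economics 201 | Fall 2023
4 | Calculus 201 | Fall 2023
25 | Chemistry 101 | Fall 2023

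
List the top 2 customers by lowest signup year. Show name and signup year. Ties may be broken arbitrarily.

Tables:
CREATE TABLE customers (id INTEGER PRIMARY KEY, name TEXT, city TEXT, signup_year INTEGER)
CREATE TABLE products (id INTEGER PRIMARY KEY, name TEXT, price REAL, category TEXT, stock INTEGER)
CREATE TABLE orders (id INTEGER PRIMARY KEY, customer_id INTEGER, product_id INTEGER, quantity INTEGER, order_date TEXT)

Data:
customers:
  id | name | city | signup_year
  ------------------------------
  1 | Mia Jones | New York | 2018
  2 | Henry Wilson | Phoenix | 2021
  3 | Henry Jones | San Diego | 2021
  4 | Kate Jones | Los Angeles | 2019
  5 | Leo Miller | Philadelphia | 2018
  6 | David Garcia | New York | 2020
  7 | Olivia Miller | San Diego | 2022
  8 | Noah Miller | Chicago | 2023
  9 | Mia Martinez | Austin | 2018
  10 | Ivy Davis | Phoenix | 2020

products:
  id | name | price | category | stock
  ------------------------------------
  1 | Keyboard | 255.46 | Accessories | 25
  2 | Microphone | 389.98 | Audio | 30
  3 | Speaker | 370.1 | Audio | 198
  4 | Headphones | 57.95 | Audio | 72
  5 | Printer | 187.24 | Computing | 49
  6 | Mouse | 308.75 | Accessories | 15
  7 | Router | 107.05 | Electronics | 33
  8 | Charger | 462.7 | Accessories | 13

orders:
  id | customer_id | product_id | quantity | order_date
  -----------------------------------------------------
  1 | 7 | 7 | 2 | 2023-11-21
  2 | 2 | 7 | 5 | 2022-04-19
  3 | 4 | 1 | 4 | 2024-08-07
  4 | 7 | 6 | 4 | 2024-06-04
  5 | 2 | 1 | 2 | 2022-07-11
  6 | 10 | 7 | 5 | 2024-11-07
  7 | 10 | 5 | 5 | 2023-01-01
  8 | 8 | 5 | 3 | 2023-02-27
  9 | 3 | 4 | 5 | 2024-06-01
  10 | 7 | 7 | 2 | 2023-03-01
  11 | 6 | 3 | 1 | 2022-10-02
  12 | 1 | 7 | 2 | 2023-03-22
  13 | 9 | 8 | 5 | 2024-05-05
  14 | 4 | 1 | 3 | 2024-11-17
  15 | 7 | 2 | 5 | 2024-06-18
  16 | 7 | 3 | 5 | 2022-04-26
SELECT name, signup_year FROM customers ORDER BY signup_year ASC LIMIT 2

Execution result:
name | signup_year
Mia Jones | 2018
Leo Miller | 2018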